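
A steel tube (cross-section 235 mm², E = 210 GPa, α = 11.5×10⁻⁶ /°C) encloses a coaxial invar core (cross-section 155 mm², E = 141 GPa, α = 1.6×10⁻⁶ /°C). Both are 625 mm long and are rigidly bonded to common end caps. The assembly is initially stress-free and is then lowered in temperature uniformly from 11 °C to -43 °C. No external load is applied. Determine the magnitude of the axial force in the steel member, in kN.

P ≈ 8.1 kN (tensile in the steel)

Equilibrium of a rigid end plate with no external load gives equal and opposite internal forces ±P in the two members. Since α_{steel} > α_{invar}, cooling drives the steel into tension and the invar into compression.
Setting the final lengths equal and cancelling L: (α₁ − α₂)ΔT = P/(A₁E₁) + P/(A₂E₂).
|α₁ − α₂|·ΔT = 9.9×10⁻⁶ × 54 = 0.0005346.
1/(A₁E₁) + 1/(A₂E₂) = 1/(235×210×10³) + 1/(155×141×10³) = 6.602×10⁻⁸ N⁻¹.
So P = 0.0005346 / 6.602×10⁻⁸ = 8.098 kN.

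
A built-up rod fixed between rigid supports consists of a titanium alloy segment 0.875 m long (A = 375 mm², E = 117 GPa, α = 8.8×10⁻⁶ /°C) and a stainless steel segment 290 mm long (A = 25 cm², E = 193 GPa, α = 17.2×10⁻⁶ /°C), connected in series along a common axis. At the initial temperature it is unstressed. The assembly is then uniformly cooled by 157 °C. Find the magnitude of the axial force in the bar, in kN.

P ≈ 97 kN (tensile)

With the walls removed the bar would change length by δ_free = Σ αᵢΔT Lᵢ = 8.8×10⁻⁶×157×875 + 17.2×10⁻⁶×157×290 = 1.992 mm.
The walls prevent any net length change, so an axial force P (same in every segment) develops. Compatibility: P · Σ Lᵢ/(AᵢEᵢ) = δ_free.
The series flexibility is Σ Lᵢ/(AᵢEᵢ) = 875/(375×117×10³) + 290/(2500×193×10³) = 2.054×10⁻⁵ mm/N.
So P = 1.992 / 2.054×10⁻⁵ = 96.96 kN, tensile.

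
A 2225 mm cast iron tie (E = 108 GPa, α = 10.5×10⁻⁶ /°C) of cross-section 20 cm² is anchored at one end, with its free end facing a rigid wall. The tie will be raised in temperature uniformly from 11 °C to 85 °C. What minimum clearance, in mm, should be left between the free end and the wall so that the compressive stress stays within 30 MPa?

g ≈ 1.11 mm

With no wall the tie would lengthen by αΔT L = 10.5×10⁻⁶ × 74 × 2225 = 1.729 mm.
At the allowable stress the elastic shortening the wall may impose is σL/E = 30 × 2225 / (108×10³) = 0.6181 mm.
The gap must absorb the remainder: g_min = 1.729 − 0.6181 = 1.111 mm.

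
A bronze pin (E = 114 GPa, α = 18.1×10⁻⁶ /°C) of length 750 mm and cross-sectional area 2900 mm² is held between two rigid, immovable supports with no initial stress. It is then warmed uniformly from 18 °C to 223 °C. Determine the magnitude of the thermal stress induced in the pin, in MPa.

σ ≈ 423 MPa (compressive)

The supports are rigid, so the total axial strain is zero. The restrained thermal strain is ε = αΔT = 18.1×10⁻⁶ × 205 = 3710.5×10⁻⁶.
Hence σ = E·αΔT = 114×10³ × 3710.5×10⁻⁶ = 423 MPa, compressive.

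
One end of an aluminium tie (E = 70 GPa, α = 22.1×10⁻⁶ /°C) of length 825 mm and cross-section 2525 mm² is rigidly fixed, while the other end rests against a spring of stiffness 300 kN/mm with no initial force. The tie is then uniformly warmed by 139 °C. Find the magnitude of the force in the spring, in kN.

P ≈ 317 kN

The unrestrained thermal change is αΔT L = 22.1×10⁻⁶ × 139 × 825 = 2.534 mm.
Let P be the compressive force at the spring. The tie shortens elastically by PL/(AE) and the spring compresses by P/k; together these equal δ_free.
P [ L/(AE) + 1/k ] = δ_free → P [ 825/(2525×70×10³) + 1/(300×10³) ] = 2.534.
P = 2.534 / 8.001×10⁻⁶ = 316800 N.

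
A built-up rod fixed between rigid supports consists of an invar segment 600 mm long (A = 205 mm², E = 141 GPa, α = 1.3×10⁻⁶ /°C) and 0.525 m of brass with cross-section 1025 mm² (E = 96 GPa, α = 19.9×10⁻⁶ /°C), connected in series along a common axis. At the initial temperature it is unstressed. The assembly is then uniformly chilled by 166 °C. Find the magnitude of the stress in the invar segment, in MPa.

σ ≈ 348 MPa (tensile)

If the supports were absent, the total length change would be Σ αᵢΔT Lᵢ = 1.3×10⁻⁶×166×600 + 19.9×10⁻⁶×166×525 = 1.864 mm.
Since the ends are fixed, an axial force P builds up, equal in every segment, with P · Σ Lᵢ/(AᵢEᵢ) = δ_free.
The series flexibility is Σ Lᵢ/(AᵢEᵢ) = 600/(205×141×10³) + 525/(1025×96×10³) = 2.609×10⁻⁵ mm/N.
So P = 1.864 / 2.609×10⁻⁵ = 71.43 kN, tensile.
σ_{invar} = P / A = 71430 / 205 = 348.4 MPa.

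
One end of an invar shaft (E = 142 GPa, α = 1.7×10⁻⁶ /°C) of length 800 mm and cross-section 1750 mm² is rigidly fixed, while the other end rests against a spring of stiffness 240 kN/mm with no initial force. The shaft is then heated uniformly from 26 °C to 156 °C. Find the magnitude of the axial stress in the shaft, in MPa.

If the spring were absent the shaft would lengthen by αΔT L = 1.7×10⁻⁶ × 130 × 800 = 0.1768 mm.
With a force P in the spring, the elastic change of the shaft is PL/(AE) and that of the spring is P/k; compatibility requires their sum to equal δ_free.
So P = δ_free / [L/(AE) + 1/k] = 0.1768 / [ 800/(1750×142×10³) + 1/(240×10³) ].
P = 0.1768 / 7.386×10⁻⁶ = 23940 N.
σ = P/A = 23940/1750 = 13.68 MPa.

σ ≈ 13.7 MPa (compressive)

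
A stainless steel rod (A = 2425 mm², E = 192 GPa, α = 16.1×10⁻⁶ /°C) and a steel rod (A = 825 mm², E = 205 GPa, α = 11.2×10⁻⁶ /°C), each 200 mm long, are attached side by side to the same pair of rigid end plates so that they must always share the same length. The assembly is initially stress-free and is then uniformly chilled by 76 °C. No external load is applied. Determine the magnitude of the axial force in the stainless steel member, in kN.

The stainless steel has the larger α, so on cooling it would change length more than the steel if both were free. The rigid plates force a common final length, so the stainless steel is put into tension and the steel into compression, with equal and opposite forces P (no external load).
Equating the net (thermal + elastic) strains gives |α₁ − α₂|·ΔT = P·[1/(A₁E₁) + 1/(A₂E₂)].
|α₁ − α₂|·ΔT = 4.9×10⁻⁶ × 76 = 0.0003724.
1/(A₁E₁) + 1/(A₂E₂) = 1/(2425×192×10³) + 1/(825×205×10³) = 8.061×10⁻⁹ N⁻¹.
P = 0.0003724 / 8.061×10⁻⁹ = 46200 N = 46.2 kN.

P ≈ 46.2 kN (tensile in the stainless steel)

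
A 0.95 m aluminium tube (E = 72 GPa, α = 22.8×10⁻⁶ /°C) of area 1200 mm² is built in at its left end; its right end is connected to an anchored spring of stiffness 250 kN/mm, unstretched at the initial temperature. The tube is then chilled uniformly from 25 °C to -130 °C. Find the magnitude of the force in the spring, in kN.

If the spring were absent the tube would shorten by αΔT L = 22.8×10⁻⁶ × 155 × 950 = 3.357 mm.
With a force P in the spring, the elastic change of the tube is PL/(AE) and that of the spring is P/k; compatibility requires their sum to equal δ_free.
So P = δ_free / [L/(AE) + 1/k] = 3.357 / [ 950/(1200×72×10³) + 1/(250×10³) ].
P = 3.357 / 1.5×10⁻⁵ = 223900 N.

P ≈ 224 kN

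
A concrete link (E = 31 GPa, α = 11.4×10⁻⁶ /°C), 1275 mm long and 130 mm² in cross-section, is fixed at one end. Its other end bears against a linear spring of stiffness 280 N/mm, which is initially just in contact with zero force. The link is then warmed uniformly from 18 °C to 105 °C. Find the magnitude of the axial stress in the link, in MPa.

σ ≈ 2.5 MPa (compressive)

If the spring were absent the link would lengthen by αΔT L = 11.4×10⁻⁶ × 87 × 1275 = 1.265 mm.
With a force P in the spring, the elastic change of the link is PL/(AE) and that of the spring is P/k; compatibility requires their sum to equal δ_free.
P [ L/(AE) + 1/k ] = δ_free → P [ 1275/(130×31×10³) + 1/(280) ] = 1.265.
P = 1.265 / 0.003888 = 325.3 N.
σ = P/A = 325.3/130 = 2.502 MPa.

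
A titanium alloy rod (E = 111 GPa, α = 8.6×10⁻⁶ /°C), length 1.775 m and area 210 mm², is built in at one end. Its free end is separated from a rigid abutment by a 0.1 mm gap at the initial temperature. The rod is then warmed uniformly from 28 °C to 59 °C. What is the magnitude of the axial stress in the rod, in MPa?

If the wall were absent the rod would grow by αΔT L = 8.6×10⁻⁶ × 31 × 1775 = 0.4732 mm.
After closing the 0.1 mm clearance, 0.4732 − 0.1 = 0.3732 mm of expansion remains to be suppressed by the wall.
That suppressed elongation corresponds to σ = E·Δ/L = 111×10³ × 0.3732/1775 = 23.34 MPa.

σ ≈ 23.3 MPa (compressive)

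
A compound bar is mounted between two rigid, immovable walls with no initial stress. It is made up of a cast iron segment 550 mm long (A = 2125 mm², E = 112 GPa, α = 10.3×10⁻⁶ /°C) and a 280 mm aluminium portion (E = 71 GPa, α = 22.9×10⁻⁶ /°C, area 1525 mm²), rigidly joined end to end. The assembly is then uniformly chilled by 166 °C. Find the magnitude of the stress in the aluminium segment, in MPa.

With the walls removed the bar would change length by δ_free = Σ αᵢΔT Lᵢ = 10.3×10⁻⁶×166×550 + 22.9×10⁻⁶×166×280 = 2.005 mm.
The walls prevent any net length change, so an axial force P (same in every segment) develops. Compatibility: P · Σ Lᵢ/(AᵢEᵢ) = δ_free.
The series flexibility is Σ Lᵢ/(AᵢEᵢ) = 550/(2125×112×10³) + 280/(1525×71×10³) = 4.897×10⁻⁶ mm/N.
So P = 2.005 / 4.897×10⁻⁶ = 409.4 kN, tensile.
σ_{aluminium} = P / A = 409400 / 1525 = 268.5 MPa.

σ ≈ 268 MPa (tensile)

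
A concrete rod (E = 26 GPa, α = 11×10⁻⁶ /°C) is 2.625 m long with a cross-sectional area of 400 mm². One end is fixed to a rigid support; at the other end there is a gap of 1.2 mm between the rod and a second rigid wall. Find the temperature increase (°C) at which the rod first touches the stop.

ΔT ≈ 41.6 °C

The gap closes when αΔT L = 1.2 mm, since the rod is still unstressed at that instant.
So ΔT = g/(αL) = 1.2/(11×10⁻⁶ × 2625) = 41.56 °C.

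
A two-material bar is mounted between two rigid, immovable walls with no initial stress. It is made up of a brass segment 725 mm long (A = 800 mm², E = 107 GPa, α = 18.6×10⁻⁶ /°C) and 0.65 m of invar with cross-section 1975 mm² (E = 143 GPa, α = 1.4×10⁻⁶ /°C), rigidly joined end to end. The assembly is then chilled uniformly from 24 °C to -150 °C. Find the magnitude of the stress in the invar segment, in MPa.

If the supports were absent, the total length change would be Σ αᵢΔT Lᵢ = 18.6×10⁻⁶×174×725 + 1.4×10⁻⁶×174×650 = 2.505 mm.
The rigid supports impose zero overall length change; the single axial force P common to all segments must satisfy P Σ Lᵢ/(AᵢEᵢ) = δ_free.
Σ Lᵢ/(AᵢEᵢ) = 725/(800×107×10³) + 650/(1975×143×10³) = 1.077×10⁻⁵ mm/N.
So P = 2.505 / 1.077×10⁻⁵ = 232.5 kN, tensile.
σ_{invar} = P / A = 232500 / 1975 = 117.7 MPa.

σ ≈ 118 MPa (tensile)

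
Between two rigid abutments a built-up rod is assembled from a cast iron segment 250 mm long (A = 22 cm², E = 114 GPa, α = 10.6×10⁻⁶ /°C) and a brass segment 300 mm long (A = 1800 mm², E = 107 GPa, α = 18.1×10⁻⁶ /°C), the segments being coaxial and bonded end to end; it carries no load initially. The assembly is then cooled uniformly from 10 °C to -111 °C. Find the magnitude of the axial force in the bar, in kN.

If the supports were absent, the total length change would be Σ αᵢΔT Lᵢ = 10.6×10⁻⁶×121×250 + 18.1×10⁻⁶×121×300 = 0.9777 mm.
The rigid supports impose zero overall length change; the single axial force P common to all segments must satisfy P Σ Lᵢ/(AᵢEᵢ) = δ_free.
Σ Lᵢ/(AᵢEᵢ) = 250/(2200×114×10³) + 300/(1800×107×10³) = 2.554×10⁻⁶ mm/N.
P = 0.9777 / 2.554×10⁻⁶ = 382700 N = 382.7 kN, tensile.

P ≈ 383 kN (tensile)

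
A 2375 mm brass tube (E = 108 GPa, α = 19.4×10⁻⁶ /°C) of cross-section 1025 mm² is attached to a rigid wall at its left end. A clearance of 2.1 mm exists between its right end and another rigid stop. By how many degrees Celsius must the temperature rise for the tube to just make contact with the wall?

Contact occurs when the free expansion equals the gap: αΔT L = 2.1 mm.
ΔT = 2.1 / (19.4×10⁻⁶ × 2375) = 45.58 °C.

ΔT ≈ 45.6 °C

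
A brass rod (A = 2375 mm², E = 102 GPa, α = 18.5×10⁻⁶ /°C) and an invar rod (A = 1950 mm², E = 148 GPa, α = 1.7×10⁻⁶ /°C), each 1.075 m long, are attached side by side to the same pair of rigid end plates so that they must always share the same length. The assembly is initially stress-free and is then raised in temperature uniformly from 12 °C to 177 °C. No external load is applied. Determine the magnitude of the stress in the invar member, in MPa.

σ ≈ 187 MPa (tensile)

Both members must finish at the same length. With the larger α, the brass tends to over-expand; the plates restrain it, putting the brass in compression and the invar in tension. With no external load the two internal forces are equal and opposite, magnitude P.
Setting the final lengths equal and cancelling L: (α₁ − α₂)ΔT = P/(A₁E₁) + P/(A₂E₂).
|α₁ − α₂|·ΔT = 16.8×10⁻⁶ × 165 = 0.002772.
1/(A₁E₁) + 1/(A₂E₂) = 1/(2375×102×10³) + 1/(1950×148×10³) = 7.593×10⁻⁹ N⁻¹.
P = 0.002772 / 7.593×10⁻⁹ = 365100 N = 365.1 kN.
σ_{invar} = P/A₂ = 365100/1950 = 187.2 MPa, tensile.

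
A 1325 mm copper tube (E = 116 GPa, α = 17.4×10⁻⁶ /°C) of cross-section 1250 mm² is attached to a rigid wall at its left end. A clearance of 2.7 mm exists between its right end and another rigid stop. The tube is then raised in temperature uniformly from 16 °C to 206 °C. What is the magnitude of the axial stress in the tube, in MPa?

If the wall were absent the tube would grow by αΔT L = 17.4×10⁻⁶ × 190 × 1325 = 4.38 mm.
This exceeds the 2.7 mm gap, so the wall pushes back. The portion of expansion that must be recovered elastically is δ_free − gap = 4.38 − 2.7 = 1.68 mm.
That suppressed elongation corresponds to σ = E·Δ/L = 116×10³ × 1.68/1325 = 147.1 MPa.

σ ≈ 147 MPa (compressive)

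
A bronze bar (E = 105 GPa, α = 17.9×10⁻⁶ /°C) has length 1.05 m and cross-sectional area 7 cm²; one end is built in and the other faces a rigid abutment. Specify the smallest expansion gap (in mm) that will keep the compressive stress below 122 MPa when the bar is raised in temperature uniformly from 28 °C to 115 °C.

With no wall the bar would lengthen by αΔT L = 17.9×10⁻⁶ × 87 × 1050 = 1.635 mm.
At the allowable stress the elastic shortening the wall may impose is σL/E = 122 × 1050 / (105×10³) = 1.22 mm.
The gap must absorb the remainder: g_min = 1.635 − 1.22 = 0.4152 mm.

g ≈ 0.415 mm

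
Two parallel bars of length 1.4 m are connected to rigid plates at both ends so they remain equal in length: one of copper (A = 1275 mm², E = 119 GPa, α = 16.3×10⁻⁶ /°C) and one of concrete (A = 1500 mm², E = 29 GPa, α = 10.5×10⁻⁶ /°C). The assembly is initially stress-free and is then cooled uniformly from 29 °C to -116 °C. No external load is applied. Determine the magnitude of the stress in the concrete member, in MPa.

Both members must finish at the same length. With the larger α, the copper tends to over-contract; the plates restrain it, putting the copper in tension and the concrete in compression. With no external load the two internal forces are equal and opposite, magnitude P.
Setting the final lengths equal and cancelling L: (α₁ − α₂)ΔT = P/(A₁E₁) + P/(A₂E₂).
|α₁ − α₂|·ΔT = 5.8×10⁻⁶ × 145 = 0.000841.
1/(A₁E₁) + 1/(A₂E₂) = 1/(1275×119×10³) + 1/(1500×29×10³) = 2.958×10⁻⁸ N⁻¹.
P = 0.000841 / 2.958×10⁻⁸ = 28430 N = 28.43 kN.
σ_{concrete} = P/A₂ = 28430/1500 = 18.95 MPa, compressive.

σ ≈ 19 MPa (compressive)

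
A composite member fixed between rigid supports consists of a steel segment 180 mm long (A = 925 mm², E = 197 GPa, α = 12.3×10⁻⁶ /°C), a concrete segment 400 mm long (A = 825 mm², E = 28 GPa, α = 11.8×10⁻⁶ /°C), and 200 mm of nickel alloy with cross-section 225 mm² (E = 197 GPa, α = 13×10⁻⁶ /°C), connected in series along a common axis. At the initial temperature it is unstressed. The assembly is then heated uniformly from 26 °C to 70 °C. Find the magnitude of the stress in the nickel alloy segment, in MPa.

σ ≈ 81.7 MPa (compressive)

If the supports were absent, the total length change would be Σ αᵢΔT Lᵢ = 12.3×10⁻⁶×44×180 + 11.8×10⁻⁶×44×400 + 13×10⁻⁶×44×200 = 0.4195 mm.
The rigid supports impose zero overall length change; the single axial force P common to all segments must satisfy P Σ Lᵢ/(AᵢEᵢ) = δ_free.
The series flexibility is Σ Lᵢ/(AᵢEᵢ) = 180/(925×197×10³) + 400/(825×28×10³) + 200/(225×197×10³) = 2.282×10⁻⁵ mm/N.
So P = 0.4195 / 2.282×10⁻⁵ = 18.39 kN, compressive.
σ_{nickel alloy} = P / A = 18390 / 225 = 81.72 MPa.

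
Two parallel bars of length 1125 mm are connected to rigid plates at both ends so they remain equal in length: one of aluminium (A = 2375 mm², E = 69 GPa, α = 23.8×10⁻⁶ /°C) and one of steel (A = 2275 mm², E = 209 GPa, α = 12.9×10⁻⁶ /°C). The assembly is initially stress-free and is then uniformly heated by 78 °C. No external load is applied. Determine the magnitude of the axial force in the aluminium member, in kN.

P ≈ 104 kN (compressive in the aluminium)

Equilibrium of a rigid end plate with no external load gives equal and opposite internal forces ±P in the two members. Since α_{aluminium} > α_{steel}, heating drives the aluminium into compression and the steel into tension.
Equating the net (thermal + elastic) strains gives |α₁ − α₂|·ΔT = P·[1/(A₁E₁) + 1/(A₂E₂)].
|α₁ − α₂|·ΔT = 10.9×10⁻⁶ × 78 = 0.0008502.
1/(A₁E₁) + 1/(A₂E₂) = 1/(2375×69×10³) + 1/(2275×209×10³) = 8.205×10⁻⁹ N⁻¹.
So P = 0.0008502 / 8.205×10⁻⁹ = 103.6 kN.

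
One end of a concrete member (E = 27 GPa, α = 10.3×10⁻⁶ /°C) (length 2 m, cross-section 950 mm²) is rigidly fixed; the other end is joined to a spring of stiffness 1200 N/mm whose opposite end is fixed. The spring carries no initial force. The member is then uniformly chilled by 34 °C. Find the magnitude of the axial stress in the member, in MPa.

σ ≈ 0.809 MPa (tensile)

If the spring were absent the member would shorten by αΔT L = 10.3×10⁻⁶ × 34 × 2000 = 0.7004 mm.
With a force P in the spring, the elastic change of the member is PL/(AE) and that of the spring is P/k; compatibility requires their sum to equal δ_free.
P [ L/(AE) + 1/k ] = δ_free → P [ 2000/(950×27×10³) + 1/(1200) ] = 0.7004.
P = 0.7004 / 0.0009113 = 768.6 N.
σ = P/A = 768.6/950 = 0.809 MPa.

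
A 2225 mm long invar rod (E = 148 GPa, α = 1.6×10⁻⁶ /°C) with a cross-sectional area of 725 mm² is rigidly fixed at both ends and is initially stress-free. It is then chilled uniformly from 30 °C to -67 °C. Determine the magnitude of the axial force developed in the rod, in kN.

P ≈ 16.7 kN (tensile)

With zero net strain, σ = E·αΔT = 148 GPa × 1.6×10⁻⁶ × 97 = 22.97 MPa.
P = AEαΔT = 725 × 148×10³ × 1.6×10⁻⁶ × 97 = 16.65 kN (tensile).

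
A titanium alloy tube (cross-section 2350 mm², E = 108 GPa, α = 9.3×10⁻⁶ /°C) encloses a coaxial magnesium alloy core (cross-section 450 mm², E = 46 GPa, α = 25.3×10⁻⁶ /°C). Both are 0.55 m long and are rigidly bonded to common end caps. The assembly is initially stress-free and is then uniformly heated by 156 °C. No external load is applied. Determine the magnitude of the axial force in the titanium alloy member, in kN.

Both members must finish at the same length. With the larger α, the magnesium alloy tends to over-expand; the plates restrain it, putting the magnesium alloy in compression and the titanium alloy in tension. With no external load the two internal forces are equal and opposite, magnitude P.
Compatibility of the two members (thermal + elastic change equal): (α₁ − α₂)ΔT = P·[1/(A₁E₁) + 1/(A₂E₂)].
|α₁ − α₂|·ΔT = 16×10⁻⁶ × 156 = 0.002496.
1/(A₁E₁) + 1/(A₂E₂) = 1/(2350×108×10³) + 1/(450×46×10³) = 5.225×10⁻⁸ N⁻¹.
P = 0.002496 / 5.225×10⁻⁸ = 47770 N = 47.77 kN.

P ≈ 47.8 kN (tensile in the titanium alloy)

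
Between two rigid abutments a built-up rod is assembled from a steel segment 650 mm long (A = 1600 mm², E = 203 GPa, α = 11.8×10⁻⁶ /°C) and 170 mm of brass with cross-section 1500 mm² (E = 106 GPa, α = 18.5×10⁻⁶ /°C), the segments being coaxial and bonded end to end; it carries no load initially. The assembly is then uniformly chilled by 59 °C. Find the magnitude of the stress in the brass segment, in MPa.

σ ≈ 139 MPa (tensile)

With the walls removed the bar would change length by δ_free = Σ αᵢΔT Lᵢ = 11.8×10⁻⁶×59×650 + 18.5×10⁻⁶×59×170 = 0.6381 mm.
The rigid supports impose zero overall length change; the single axial force P common to all segments must satisfy P Σ Lᵢ/(AᵢEᵢ) = δ_free.
The series flexibility is Σ Lᵢ/(AᵢEᵢ) = 650/(1600×203×10³) + 170/(1500×106×10³) = 3.07×10⁻⁶ mm/N.
P = 0.6381 / 3.07×10⁻⁶ = 207800 N = 207.8 kN, tensile.
σ_{brass} = P / A = 207800 / 1500 = 138.5 MPa.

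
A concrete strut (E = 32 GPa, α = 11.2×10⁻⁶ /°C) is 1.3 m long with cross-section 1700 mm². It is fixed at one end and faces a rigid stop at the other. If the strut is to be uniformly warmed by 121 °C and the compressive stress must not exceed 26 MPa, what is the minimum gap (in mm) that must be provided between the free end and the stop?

g ≈ 0.706 mm

Free expansion if unrestrained: δ_free = αΔT L = 11.2×10⁻⁶ × 121 × 1300 = 1.762 mm.
At the allowable stress the elastic shortening the wall may impose is σL/E = 26 × 1300 / (32×10³) = 1.056 mm.
So the gap has to take up the difference, g_min = δ_free − σL/E = 1.762 − 1.056 = 0.7055 mm.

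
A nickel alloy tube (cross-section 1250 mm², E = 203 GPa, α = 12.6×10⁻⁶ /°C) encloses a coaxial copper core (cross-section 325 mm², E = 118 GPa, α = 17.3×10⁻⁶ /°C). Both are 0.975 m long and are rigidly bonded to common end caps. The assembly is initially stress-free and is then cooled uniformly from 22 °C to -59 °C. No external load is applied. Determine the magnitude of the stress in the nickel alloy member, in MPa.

σ ≈ 10.1 MPa (compressive)

Both members must finish at the same length. With the larger α, the copper tends to over-contract; the plates restrain it, putting the copper in tension and the nickel alloy in compression. With no external load the two internal forces are equal and opposite, magnitude P.
Compatibility of the two members (thermal + elastic change equal): (α₁ − α₂)ΔT = P·[1/(A₁E₁) + 1/(A₂E₂)].
|α₁ − α₂|·ΔT = 4.7×10⁻⁶ × 81 = 0.0003807.
1/(A₁E₁) + 1/(A₂E₂) = 1/(1250×203×10³) + 1/(325×118×10³) = 3.002×10⁻⁸ N⁻¹.
So P = 0.0003807 / 3.002×10⁻⁸ = 12.68 kN.
σ_{nickel alloy} = P/A₁ = 12680/1250 = 10.15 MPa, compressive.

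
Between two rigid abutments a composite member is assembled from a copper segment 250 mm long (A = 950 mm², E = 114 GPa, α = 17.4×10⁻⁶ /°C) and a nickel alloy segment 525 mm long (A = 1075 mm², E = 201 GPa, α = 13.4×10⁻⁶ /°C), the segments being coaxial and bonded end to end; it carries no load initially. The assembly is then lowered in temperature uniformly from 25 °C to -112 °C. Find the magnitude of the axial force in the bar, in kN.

P ≈ 329 kN (tensile)

With the walls removed the bar would change length by δ_free = Σ αᵢΔT Lᵢ = 17.4×10⁻⁶×137×250 + 13.4×10⁻⁶×137×525 = 1.56 mm.
The walls prevent any net length change, so an axial force P (same in every segment) develops. Compatibility: P · Σ Lᵢ/(AᵢEᵢ) = δ_free.
The series flexibility is Σ Lᵢ/(AᵢEᵢ) = 250/(950×114×10³) + 525/(1075×201×10³) = 4.738×10⁻⁶ mm/N.
So P = 1.56 / 4.738×10⁻⁶ = 329.2 kN, tensile.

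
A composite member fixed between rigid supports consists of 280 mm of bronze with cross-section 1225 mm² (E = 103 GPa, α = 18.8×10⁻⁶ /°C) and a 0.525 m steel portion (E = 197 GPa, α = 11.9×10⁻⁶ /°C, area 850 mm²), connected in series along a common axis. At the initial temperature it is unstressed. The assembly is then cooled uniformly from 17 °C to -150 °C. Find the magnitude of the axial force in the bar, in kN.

With the walls removed the bar would change length by δ_free = Σ αᵢΔT Lᵢ = 18.8×10⁻⁶×167×280 + 11.9×10⁻⁶×167×525 = 1.922 mm.
The rigid supports impose zero overall length change; the single axial force P common to all segments must satisfy P Σ Lᵢ/(AᵢEᵢ) = δ_free.
Σ Lᵢ/(AᵢEᵢ) = 280/(1225×103×10³) + 525/(850×197×10³) = 5.354×10⁻⁶ mm/N.
P = 1.922 / 5.354×10⁻⁶ = 359000 N = 359 kN, tensile.

P ≈ 359 kN (tensile)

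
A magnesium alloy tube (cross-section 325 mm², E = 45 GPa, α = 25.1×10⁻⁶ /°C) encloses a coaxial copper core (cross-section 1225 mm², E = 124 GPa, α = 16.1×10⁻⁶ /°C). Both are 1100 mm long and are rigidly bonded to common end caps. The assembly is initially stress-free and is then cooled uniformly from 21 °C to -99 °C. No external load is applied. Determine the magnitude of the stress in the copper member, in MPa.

σ ≈ 11.8 MPa (compressive)

The magnesium alloy has the larger α, so on cooling it would change length more than the copper if both were free. The rigid plates force a common final length, so the magnesium alloy is put into tension and the copper into compression, with equal and opposite forces P (no external load).
Equating the net (thermal + elastic) strains gives |α₁ − α₂|·ΔT = P·[1/(A₁E₁) + 1/(A₂E₂)].
|α₁ − α₂|·ΔT = 9×10⁻⁶ × 120 = 0.00108.
1/(A₁E₁) + 1/(A₂E₂) = 1/(325×45×10³) + 1/(1225×124×10³) = 7.496×10⁻⁸ N⁻¹.
P = 0.00108 / 7.496×10⁻⁸ = 14410 N = 14.41 kN.
σ_{copper} = P/A₂ = 14410/1225 = 11.76 MPa, compressive.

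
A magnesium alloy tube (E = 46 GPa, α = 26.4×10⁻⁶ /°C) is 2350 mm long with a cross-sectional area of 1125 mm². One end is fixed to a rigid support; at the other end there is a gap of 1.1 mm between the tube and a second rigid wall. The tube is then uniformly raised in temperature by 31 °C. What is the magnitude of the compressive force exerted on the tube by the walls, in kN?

Free thermal elongation = αΔT L = 26.4×10⁻⁶ × 31 × 2350 = 1.923 mm.
This exceeds the 1.1 mm gap, so the wall pushes back. The portion of expansion that must be recovered elastically is δ_free − gap = 1.923 − 1.1 = 0.8232 mm.
So σ = E(δ_free − g)/L = 46×10³ × 0.8232/2350 = 16.11 MPa.
P = σA = 16.11 × 1125 = 18.13 kN.

P ≈ 18.1 kN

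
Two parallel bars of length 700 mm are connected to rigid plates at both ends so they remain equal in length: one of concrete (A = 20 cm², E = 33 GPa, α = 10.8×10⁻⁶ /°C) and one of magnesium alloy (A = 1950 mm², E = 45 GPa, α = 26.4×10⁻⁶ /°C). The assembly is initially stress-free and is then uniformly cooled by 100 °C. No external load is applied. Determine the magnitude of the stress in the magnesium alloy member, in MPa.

σ ≈ 30.1 MPa (tensile)

Equilibrium of a rigid end plate with no external load gives equal and opposite internal forces ±P in the two members. Since α_{magnesium alloy} > α_{concrete}, cooling drives the magnesium alloy into tension and the concrete into compression.
Equating the net (thermal + elastic) strains gives |α₁ − α₂|·ΔT = P·[1/(A₁E₁) + 1/(A₂E₂)].
|α₁ − α₂|·ΔT = 15.6×10⁻⁶ × 100 = 0.00156.
1/(A₁E₁) + 1/(A₂E₂) = 1/(2000×33×10³) + 1/(1950×45×10³) = 2.655×10⁻⁸ N⁻¹.
So P = 0.00156 / 2.655×10⁻⁸ = 58.76 kN.
σ_{magnesium alloy} = P/A₂ = 58760/1950 = 30.13 MPa, tensile.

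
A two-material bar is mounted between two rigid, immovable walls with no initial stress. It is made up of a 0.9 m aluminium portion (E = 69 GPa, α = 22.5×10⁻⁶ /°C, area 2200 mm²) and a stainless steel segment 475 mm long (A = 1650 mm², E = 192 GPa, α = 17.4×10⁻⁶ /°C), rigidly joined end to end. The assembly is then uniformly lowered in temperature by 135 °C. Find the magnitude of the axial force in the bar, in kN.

Free thermal contraction of the whole bar: Σ αᵢΔT Lᵢ = 22.5×10⁻⁶×135×900 + 17.4×10⁻⁶×135×475 = 3.85 mm.
Since the ends are fixed, an axial force P builds up, equal in every segment, with P · Σ Lᵢ/(AᵢEᵢ) = δ_free.
Σ Lᵢ/(AᵢEᵢ) = 900/(2200×69×10³) + 475/(1650×192×10³) = 7.428×10⁻⁶ mm/N.
P = 3.85 / 7.428×10⁻⁶ = 518200 N = 518.2 kN, tensile.

P ≈ 518 kN (tensile)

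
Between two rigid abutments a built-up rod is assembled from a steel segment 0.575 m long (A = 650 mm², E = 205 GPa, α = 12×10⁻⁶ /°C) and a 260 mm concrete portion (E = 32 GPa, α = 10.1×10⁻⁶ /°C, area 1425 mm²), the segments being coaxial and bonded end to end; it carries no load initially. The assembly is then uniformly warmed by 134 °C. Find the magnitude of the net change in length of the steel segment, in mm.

|ΔL| ≈ 0.375 mm

With the walls removed the bar would change length by δ_free = Σ αᵢΔT Lᵢ = 12×10⁻⁶×134×575 + 10.1×10⁻⁶×134×260 = 1.276 mm.
The rigid supports impose zero overall length change; the single axial force P common to all segments must satisfy P Σ Lᵢ/(AᵢEᵢ) = δ_free.
Σ Lᵢ/(AᵢEᵢ) = 575/(650×205×10³) + 260/(1425×32×10³) = 1.002×10⁻⁵ mm/N.
So P = 1.276 / 1.002×10⁻⁵ = 127.4 kN, compressive.
For the steel segment, free thermal change = 12×10⁻⁶×134×575 = 0.9246 mm and elastic change from P = 127400×575/(650×205×10³) = 0.5499 mm; these oppose, so the net change is 0.375 mm (segment lengthens).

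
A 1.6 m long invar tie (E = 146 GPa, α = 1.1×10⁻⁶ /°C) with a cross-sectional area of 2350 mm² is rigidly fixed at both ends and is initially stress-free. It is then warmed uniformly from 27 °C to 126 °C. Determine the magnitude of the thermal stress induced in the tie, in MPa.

σ ≈ 15.9 MPa (compressive)

With length fixed, the mechanical strain must cancel the thermal strain αΔT = 1.1×10⁻⁶ × 99 = 108.9×10⁻⁶.
σ = EαΔT = 146×10³ × 1.1×10⁻⁶ × 99 = 15.9 MPa (compressive; the tie is trying to expand).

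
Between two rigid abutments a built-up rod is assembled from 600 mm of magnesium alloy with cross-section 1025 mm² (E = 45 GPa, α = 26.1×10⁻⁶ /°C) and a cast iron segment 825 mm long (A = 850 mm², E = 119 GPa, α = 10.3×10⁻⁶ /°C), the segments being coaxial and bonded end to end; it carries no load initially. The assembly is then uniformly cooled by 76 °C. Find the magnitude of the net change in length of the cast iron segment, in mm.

Free thermal contraction of the whole bar: Σ αᵢΔT Lᵢ = 26.1×10⁻⁶×76×600 + 10.3×10⁻⁶×76×825 = 1.836 mm.
The walls prevent any net length change, so an axial force P (same in every segment) develops. Compatibility: P · Σ Lᵢ/(AᵢEᵢ) = δ_free.
The series flexibility is Σ Lᵢ/(AᵢEᵢ) = 600/(1025×45×10³) + 825/(850×119×10³) = 2.116×10⁻⁵ mm/N.
Hence P = δ_free / Σ(L/AE) = 1.836/2.116×10⁻⁵ = 86.75 kN (tensile).
For the cast iron segment, free thermal change = 10.3×10⁻⁶×76×825 = 0.6458 mm and elastic change from P = 86750×825/(850×119×10³) = 0.7075 mm; these oppose, so the net change is 0.0617 mm (segment lengthens).

|ΔL| ≈ 0.0617 mm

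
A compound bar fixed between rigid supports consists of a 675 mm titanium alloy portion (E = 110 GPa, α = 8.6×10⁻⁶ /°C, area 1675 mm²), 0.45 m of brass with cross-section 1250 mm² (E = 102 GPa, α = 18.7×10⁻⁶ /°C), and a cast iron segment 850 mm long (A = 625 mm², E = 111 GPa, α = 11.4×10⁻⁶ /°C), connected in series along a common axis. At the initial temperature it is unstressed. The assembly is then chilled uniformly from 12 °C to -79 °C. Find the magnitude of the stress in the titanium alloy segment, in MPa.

Free thermal contraction of the whole bar: Σ αᵢΔT Lᵢ = 8.6×10⁻⁶×91×675 + 18.7×10⁻⁶×91×450 + 11.4×10⁻⁶×91×850 = 2.176 mm.
Since the ends are fixed, an axial force P builds up, equal in every segment, with P · Σ Lᵢ/(AᵢEᵢ) = δ_free.
Σ Lᵢ/(AᵢEᵢ) = 675/(1675×110×10³) + 450/(1250×102×10³) + 850/(625×111×10³) = 1.945×10⁻⁵ mm/N.
P = 2.176 / 1.945×10⁻⁵ = 111900 N = 111.9 kN, tensile.
σ_{titanium alloy} = P / A = 111900 / 1675 = 66.8 MPa.

σ ≈ 66.8 MPa (tensile)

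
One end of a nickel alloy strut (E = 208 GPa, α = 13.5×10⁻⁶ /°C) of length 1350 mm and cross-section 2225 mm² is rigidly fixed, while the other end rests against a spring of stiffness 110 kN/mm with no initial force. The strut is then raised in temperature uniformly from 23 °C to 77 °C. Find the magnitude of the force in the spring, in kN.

If the spring were absent the strut would lengthen by αΔT L = 13.5×10⁻⁶ × 54 × 1350 = 0.9841 mm.
With a force P in the spring, the elastic change of the strut is PL/(AE) and that of the spring is P/k; compatibility requires their sum to equal δ_free.
P [ L/(AE) + 1/k ] = δ_free → P [ 1350/(2225×208×10³) + 1/(110×10³) ] = 0.9841.
P = 0.9841 / 1.201×10⁻⁵ = 81960 N.

P ≈ 82 kN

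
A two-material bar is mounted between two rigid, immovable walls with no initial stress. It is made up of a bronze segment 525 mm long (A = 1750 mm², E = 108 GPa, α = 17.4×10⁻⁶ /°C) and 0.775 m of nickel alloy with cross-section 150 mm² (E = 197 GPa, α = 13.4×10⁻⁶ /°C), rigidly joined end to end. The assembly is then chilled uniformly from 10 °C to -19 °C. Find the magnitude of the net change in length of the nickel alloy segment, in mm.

|ΔL| ≈ 0.211 mm

If the supports were absent, the total length change would be Σ αᵢΔT Lᵢ = 17.4×10⁻⁶×29×525 + 13.4×10⁻⁶×29×775 = 0.5661 mm.
The walls prevent any net length change, so an axial force P (same in every segment) develops. Compatibility: P · Σ Lᵢ/(AᵢEᵢ) = δ_free.
Σ Lᵢ/(AᵢEᵢ) = 525/(1750×108×10³) + 775/(150×197×10³) = 2.9×10⁻⁵ mm/N.
So P = 0.5661 / 2.9×10⁻⁵ = 19.52 kN, tensile.
For the nickel alloy segment, free thermal change = 13.4×10⁻⁶×29×775 = 0.3012 mm and elastic change from P = 19520×775/(150×197×10³) = 0.5119 mm; these oppose, so the net change is 0.211 mm (segment lengthens).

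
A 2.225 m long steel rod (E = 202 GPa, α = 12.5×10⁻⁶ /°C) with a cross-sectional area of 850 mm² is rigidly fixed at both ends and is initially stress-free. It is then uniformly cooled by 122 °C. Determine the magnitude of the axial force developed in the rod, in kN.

P ≈ 262 kN (tensile)

With zero net strain, σ = E·αΔT = 202 GPa × 12.5×10⁻⁶ × 122 = 308.1 MPa.
P = AEαΔT = 850 × 202×10³ × 12.5×10⁻⁶ × 122 = 261.8 kN (tensile).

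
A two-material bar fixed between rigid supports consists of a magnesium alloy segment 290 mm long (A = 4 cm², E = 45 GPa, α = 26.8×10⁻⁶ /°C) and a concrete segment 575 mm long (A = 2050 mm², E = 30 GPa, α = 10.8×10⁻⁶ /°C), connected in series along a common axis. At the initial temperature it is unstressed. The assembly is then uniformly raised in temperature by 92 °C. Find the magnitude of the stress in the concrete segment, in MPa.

With the walls removed the bar would change length by δ_free = Σ αᵢΔT Lᵢ = 26.8×10⁻⁶×92×290 + 10.8×10⁻⁶×92×575 = 1.286 mm.
The rigid supports impose zero overall length change; the single axial force P common to all segments must satisfy P Σ Lᵢ/(AᵢEᵢ) = δ_free.
The series flexibility is Σ Lᵢ/(AᵢEᵢ) = 290/(400×45×10³) + 575/(2050×30×10³) = 2.546×10⁻⁵ mm/N.
So P = 1.286 / 2.546×10⁻⁵ = 50.52 kN, compressive.
σ_{concrete} = P / A = 50520 / 2050 = 24.65 MPa.

σ ≈ 24.6 MPa (compressive)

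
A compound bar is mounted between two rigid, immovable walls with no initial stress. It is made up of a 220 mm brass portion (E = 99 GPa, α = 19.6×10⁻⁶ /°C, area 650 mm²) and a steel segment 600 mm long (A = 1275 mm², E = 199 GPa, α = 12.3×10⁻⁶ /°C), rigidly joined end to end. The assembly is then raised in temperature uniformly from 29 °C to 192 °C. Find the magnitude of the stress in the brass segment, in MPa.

σ ≈ 507 MPa (compressive)

If the supports were absent, the total length change would be Σ αᵢΔT Lᵢ = 19.6×10⁻⁶×163×220 + 12.3×10⁻⁶×163×600 = 1.906 mm.
The rigid supports impose zero overall length change; the single axial force P common to all segments must satisfy P Σ Lᵢ/(AᵢEᵢ) = δ_free.
The series flexibility is Σ Lᵢ/(AᵢEᵢ) = 220/(650×99×10³) + 600/(1275×199×10³) = 5.784×10⁻⁶ mm/N.
P = 1.906 / 5.784×10⁻⁶ = 329500 N = 329.5 kN, compressive.
σ_{brass} = P / A = 329500 / 650 = 507 MPa.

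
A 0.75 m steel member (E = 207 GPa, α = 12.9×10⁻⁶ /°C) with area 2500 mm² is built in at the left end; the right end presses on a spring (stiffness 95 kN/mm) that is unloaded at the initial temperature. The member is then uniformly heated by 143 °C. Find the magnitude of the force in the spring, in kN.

P ≈ 116 kN

Free thermal expansion: δ_free = αΔT L = 12.9×10⁻⁶ × 143 × 750 = 1.384 mm.
With a force P in the spring, the elastic change of the member is PL/(AE) and that of the spring is P/k; compatibility requires their sum to equal δ_free.
P [ L/(AE) + 1/k ] = δ_free → P [ 750/(2500×207×10³) + 1/(95×10³) ] = 1.384.
P = 1.384 / 1.198×10⁻⁵ = 115500 N.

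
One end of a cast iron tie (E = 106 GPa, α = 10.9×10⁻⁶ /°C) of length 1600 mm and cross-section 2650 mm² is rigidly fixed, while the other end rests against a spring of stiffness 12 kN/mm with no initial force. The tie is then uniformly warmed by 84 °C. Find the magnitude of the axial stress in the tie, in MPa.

σ ≈ 6.21 MPa (compressive)

The unrestrained thermal change is αΔT L = 10.9×10⁻⁶ × 84 × 1600 = 1.465 mm.
With a force P in the spring, the elastic change of the tie is PL/(AE) and that of the spring is P/k; compatibility requires their sum to equal δ_free.
P [ L/(AE) + 1/k ] = δ_free → P [ 1600/(2650×106×10³) + 1/(12×10³) ] = 1.465.
P = 1.465 / 8.903×10⁻⁵ = 16450 N.
σ = P/A = 16450/2650 = 6.209 MPa.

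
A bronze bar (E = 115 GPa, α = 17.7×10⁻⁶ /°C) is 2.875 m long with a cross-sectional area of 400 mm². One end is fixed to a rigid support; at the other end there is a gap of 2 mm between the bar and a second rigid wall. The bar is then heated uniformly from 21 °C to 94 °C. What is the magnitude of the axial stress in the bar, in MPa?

If the wall were absent the bar would grow by αΔT L = 17.7×10⁻⁶ × 73 × 2875 = 3.715 mm.
The gap closes (δ_free > 2 mm) and the wall then resists a further 3.715 − 2 = 1.715 mm of expansion.
So σ = E(δ_free − g)/L = 115×10³ × 1.715/2875 = 68.59 MPa.

σ ≈ 68.6 MPa (compressive)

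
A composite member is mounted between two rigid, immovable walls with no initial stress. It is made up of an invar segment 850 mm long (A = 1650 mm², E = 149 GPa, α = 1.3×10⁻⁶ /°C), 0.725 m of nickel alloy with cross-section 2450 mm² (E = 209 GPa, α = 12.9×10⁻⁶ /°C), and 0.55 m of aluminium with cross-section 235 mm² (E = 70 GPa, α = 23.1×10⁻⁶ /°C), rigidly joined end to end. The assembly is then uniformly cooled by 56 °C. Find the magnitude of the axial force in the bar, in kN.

If the supports were absent, the total length change would be Σ αᵢΔT Lᵢ = 1.3×10⁻⁶×56×850 + 12.9×10⁻⁶×56×725 + 23.1×10⁻⁶×56×550 = 1.297 mm.
The rigid supports impose zero overall length change; the single axial force P common to all segments must satisfy P Σ Lᵢ/(AᵢEᵢ) = δ_free.
The series flexibility is Σ Lᵢ/(AᵢEᵢ) = 850/(1650×149×10³) + 725/(2450×209×10³) + 550/(235×70×10³) = 3.831×10⁻⁵ mm/N.
So P = 1.297 / 3.831×10⁻⁵ = 33.86 kN, tensile.

P ≈ 33.9 kN (tensile)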